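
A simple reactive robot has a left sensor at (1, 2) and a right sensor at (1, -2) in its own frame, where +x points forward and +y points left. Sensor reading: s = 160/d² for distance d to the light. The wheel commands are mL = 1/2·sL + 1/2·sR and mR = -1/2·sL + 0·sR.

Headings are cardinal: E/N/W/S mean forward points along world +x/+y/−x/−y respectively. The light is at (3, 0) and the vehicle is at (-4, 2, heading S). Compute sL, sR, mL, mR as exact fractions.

left sensor world pos  = (-2, 1); dL² = 26
right sensor world pos = (-6, 1); dR² = 82
sL = 160/26 = 80/13
sR = 160/82 = 80/41
mL = 1/2·sL + 1/2·sR = 2160/533
mR = -1/2·sL + 0·sR = -40/13

80/13 80/41 2160/533 -40/13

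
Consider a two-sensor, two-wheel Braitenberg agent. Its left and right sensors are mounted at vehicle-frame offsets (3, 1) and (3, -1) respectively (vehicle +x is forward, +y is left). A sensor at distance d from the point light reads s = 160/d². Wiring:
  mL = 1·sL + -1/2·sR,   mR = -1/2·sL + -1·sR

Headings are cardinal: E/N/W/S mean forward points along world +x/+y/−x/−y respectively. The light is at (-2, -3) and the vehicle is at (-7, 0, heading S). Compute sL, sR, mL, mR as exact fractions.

left sensor world pos  = (-6, -3); dL² = 16
right sensor world pos = (-8, -3); dR² = 36
sL = 160/16 = 10
sR = 160/36 = 40/9
mL = 1·sL + -1/2·sR = 70/9
mR = -1/2·sL + -1·sR = -85/9

10 40/9 70/9 -85/9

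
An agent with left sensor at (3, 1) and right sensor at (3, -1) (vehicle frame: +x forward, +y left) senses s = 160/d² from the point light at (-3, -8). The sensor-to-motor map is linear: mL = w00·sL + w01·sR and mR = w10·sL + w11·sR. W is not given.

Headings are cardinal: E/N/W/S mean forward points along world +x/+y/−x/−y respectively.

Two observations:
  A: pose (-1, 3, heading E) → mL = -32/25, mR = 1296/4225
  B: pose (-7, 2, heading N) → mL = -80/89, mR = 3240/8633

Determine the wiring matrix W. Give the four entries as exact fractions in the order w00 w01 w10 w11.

obs A: pose=(-1,3,E) → sL=160/169, sR=32/25, mL=-32/25, mR=1296/4225
obs B: pose=(-7,2,N) → sL=80/97, sR=80/89, mL=-80/89, mR=3240/8633
sensor matrix S = [[160/169, 32/25], [80/97, 80/89]]; det S = -1492992/7294885
solve [mL_A; mL_B] = S·[w00; w01] and [mR_A; mR_B] = S·[w10; w11]:
  w00 = 0, w01 = -1, w10 = 1, w11 = -1/2

0 -1 1 -1/2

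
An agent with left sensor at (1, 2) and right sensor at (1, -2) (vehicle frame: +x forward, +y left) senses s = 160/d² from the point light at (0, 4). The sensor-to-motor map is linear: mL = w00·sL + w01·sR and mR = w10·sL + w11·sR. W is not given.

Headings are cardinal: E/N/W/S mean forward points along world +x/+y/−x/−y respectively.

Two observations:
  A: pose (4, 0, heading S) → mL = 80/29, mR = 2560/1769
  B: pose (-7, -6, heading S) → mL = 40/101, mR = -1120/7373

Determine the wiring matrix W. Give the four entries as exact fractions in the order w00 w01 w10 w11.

0 1/2 -1/2 1/2

obs A: pose=(4,0,S) → sL=160/61, sR=160/29, mL=80/29, mR=2560/1769
obs B: pose=(-7,-6,S) → sL=80/73, sR=80/101, mL=40/101, mR=-1120/7373
sensor matrix S = [[160/61, 160/29], [80/73, 80/101]]; det S = -51763200/13042837
solve [mL_A; mL_B] = S·[w00; w01] and [mR_A; mR_B] = S·[w10; w11]:
  w00 = 0, w01 = 1/2, w10 = -1/2, w11 = 1/2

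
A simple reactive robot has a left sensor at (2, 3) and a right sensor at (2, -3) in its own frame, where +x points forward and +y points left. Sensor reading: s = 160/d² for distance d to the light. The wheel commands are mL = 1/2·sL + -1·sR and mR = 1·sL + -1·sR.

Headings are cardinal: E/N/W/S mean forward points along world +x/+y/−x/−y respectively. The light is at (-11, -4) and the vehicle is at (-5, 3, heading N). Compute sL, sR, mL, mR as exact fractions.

left sensor world pos  = (-8, 5); dL² = 90
right sensor world pos = (-2, 5); dR² = 162
sL = 160/90 = 16/9
sR = 160/162 = 80/81
mL = 1/2·sL + -1·sR = -8/81
mR = 1·sL + -1·sR = 64/81

16/9 80/81 -8/81 64/81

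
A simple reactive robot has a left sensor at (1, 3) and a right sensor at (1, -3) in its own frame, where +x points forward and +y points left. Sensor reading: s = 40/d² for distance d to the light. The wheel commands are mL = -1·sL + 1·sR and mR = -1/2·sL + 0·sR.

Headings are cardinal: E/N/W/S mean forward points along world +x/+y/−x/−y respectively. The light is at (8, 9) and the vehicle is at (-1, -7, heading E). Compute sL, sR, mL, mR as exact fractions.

40/233 8/85 -1536/19805 -20/233

left sensor world pos  = (0, -4); dL² = 233
right sensor world pos = (0, -10); dR² = 425
sL = 40/233 = 40/233
sR = 40/425 = 8/85
mL = -1·sL + 1·sR = -1536/19805
mR = -1/2·sL + 0·sR = -20/233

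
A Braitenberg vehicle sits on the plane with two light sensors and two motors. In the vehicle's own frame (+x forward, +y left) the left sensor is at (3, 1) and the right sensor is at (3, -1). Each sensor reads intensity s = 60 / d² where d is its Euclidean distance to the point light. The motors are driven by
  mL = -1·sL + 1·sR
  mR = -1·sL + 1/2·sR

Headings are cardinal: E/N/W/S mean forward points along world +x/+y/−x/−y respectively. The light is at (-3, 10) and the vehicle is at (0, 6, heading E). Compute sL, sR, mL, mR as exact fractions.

4/3 60/61 -64/183 -154/183

left sensor world pos  = (3, 7); dL² = 45
right sensor world pos = (3, 5); dR² = 61
sL = 60/45 = 4/3
sR = 60/61 = 60/61
mL = -1·sL + 1·sR = -64/183
mR = -1·sL + 1/2·sR = -154/183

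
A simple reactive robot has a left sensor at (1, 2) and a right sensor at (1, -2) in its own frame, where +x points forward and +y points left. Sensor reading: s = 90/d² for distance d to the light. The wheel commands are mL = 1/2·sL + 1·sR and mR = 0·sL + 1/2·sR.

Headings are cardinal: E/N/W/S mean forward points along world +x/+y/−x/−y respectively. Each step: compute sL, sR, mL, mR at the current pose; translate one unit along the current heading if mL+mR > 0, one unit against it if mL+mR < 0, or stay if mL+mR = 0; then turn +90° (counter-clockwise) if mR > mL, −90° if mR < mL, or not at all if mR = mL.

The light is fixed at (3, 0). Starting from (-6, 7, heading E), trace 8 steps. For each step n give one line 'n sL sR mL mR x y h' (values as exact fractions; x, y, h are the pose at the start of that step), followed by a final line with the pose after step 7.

0 18/29 90/89 3411/2581 45/89 -6 7 E
1 5/4 45/68 175/136 45/136 -5 7 S
2 90/97 18/29 3051/2813 9/29 -5 6 W
3 9/17 45/49 1971/1666 45/98 -6 6 N
4 18/29 90/89 3411/2581 45/89 -6 7 E
5 5/4 45/68 175/136 45/136 -5 7 S
6 90/97 18/29 3051/2813 9/29 -5 6 W
7 9/17 45/49 1971/1666 45/98 -6 6 N
final -6 7 E

n=0: pose=(-6,7,E); sL=18/29, sR=90/89; mL=3411/2581, mR=45/89; mL+mR=4716/2581 → advance +1; mR−mL=-2106/2581 → turn -1·90°
n=1: pose=(-5,7,S); sL=5/4, sR=45/68; mL=175/136, mR=45/136; mL+mR=55/34 → advance +1; mR−mL=-65/68 → turn -1·90°
n=2: pose=(-5,6,W); sL=90/97, sR=18/29; mL=3051/2813, mR=9/29; mL+mR=3924/2813 → advance +1; mR−mL=-2178/2813 → turn -1·90°
n=3: pose=(-6,6,N); sL=9/17, sR=45/49; mL=1971/1666, mR=45/98; mL+mR=1368/833 → advance +1; mR−mL=-603/833 → turn -1·90°
n=4: pose=(-6,7,E); sL=18/29, sR=90/89; mL=3411/2581, mR=45/89; mL+mR=4716/2581 → advance +1; mR−mL=-2106/2581 → turn -1·90°
n=5: pose=(-5,7,S); sL=5/4, sR=45/68; mL=175/136, mR=45/136; mL+mR=55/34 → advance +1; mR−mL=-65/68 → turn -1·90°
n=6: pose=(-5,6,W); sL=90/97, sR=18/29; mL=3051/2813, mR=9/29; mL+mR=3924/2813 → advance +1; mR−mL=-2178/2813 → turn -1·90°
n=7: pose=(-6,6,N); sL=9/17, sR=45/49; mL=1971/1666, mR=45/98; mL+mR=1368/833 → advance +1; mR−mL=-603/833 → turn -1·90°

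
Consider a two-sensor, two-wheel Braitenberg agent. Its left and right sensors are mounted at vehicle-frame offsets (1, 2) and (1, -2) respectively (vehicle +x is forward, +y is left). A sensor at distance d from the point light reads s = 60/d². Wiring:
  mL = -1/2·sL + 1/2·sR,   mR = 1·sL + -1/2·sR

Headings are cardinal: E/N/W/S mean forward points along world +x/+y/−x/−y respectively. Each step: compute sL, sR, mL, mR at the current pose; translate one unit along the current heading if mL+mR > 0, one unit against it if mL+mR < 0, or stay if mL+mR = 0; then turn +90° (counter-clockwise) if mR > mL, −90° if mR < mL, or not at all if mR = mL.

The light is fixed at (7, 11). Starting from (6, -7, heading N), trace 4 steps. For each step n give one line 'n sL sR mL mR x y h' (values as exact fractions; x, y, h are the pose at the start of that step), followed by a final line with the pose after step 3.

n=0: pose=(6,-7,N); sL=30/149, sR=6/29; mL=12/4321, mR=423/4321; mL+mR=15/149 → advance +1; mR−mL=411/4321 → turn +1·90°
n=1: pose=(6,-6,W); sL=12/73, sR=60/229; mL=816/16717, mR=558/16717; mL+mR=6/73 → advance +1; mR−mL=-258/16717 → turn -1·90°
n=2: pose=(5,-6,N); sL=15/68, sR=15/64; mL=15/2176, mR=225/2176; mL+mR=15/136 → advance +1; mR−mL=105/1088 → turn +1·90°
n=3: pose=(5,-5,W); sL=20/111, sR=12/41; mL=256/4551, mR=154/4551; mL+mR=10/111 → advance +1; mR−mL=-34/1517 → turn -1·90°

0 30/149 6/29 12/4321 423/4321 6 -7 N
1 12/73 60/229 816/16717 558/16717 6 -6 W
2 15/68 15/64 15/2176 225/2176 5 -6 N
3 20/111 12/41 256/4551 154/4551 5 -5 W
final 4 -5 N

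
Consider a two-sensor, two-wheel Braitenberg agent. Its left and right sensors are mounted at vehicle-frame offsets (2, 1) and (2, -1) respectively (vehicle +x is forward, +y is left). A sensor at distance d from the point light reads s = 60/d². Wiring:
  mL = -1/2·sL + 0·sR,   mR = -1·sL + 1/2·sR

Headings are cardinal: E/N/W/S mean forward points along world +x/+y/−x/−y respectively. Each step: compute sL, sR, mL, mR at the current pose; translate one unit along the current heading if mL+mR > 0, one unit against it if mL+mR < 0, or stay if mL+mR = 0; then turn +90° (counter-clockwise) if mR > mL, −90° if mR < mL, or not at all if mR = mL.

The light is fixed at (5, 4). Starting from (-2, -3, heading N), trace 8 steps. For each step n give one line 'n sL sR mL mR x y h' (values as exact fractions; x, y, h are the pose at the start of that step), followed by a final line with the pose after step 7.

0 60/89 60/61 -30/89 -990/5429 -2 -3 N
1 10/27 6/13 -5/27 -49/351 -2 -4 W
2 12/25 60/149 -6/25 -1038/3725 -1 -4 S
3 15/32 3/5 -15/64 -27/160 -1 -3 W
4 60/97 20/39 -30/97 -1370/3783 0 -3 S
5 30/49 30/37 -15/49 -375/1813 0 -2 W
6 60/73 60/89 -30/73 -3150/6497 1 -2 S
7 5/6 15/13 -5/12 -10/39 1 -1 W
final 2 -1 S

n=0: pose=(-2,-3,N); sL=60/89, sR=60/61; mL=-30/89, mR=-990/5429; mL+mR=-2820/5429 → advance -1; mR−mL=840/5429 → turn +1·90°
n=1: pose=(-2,-4,W); sL=10/27, sR=6/13; mL=-5/27, mR=-49/351; mL+mR=-38/117 → advance -1; mR−mL=16/351 → turn +1·90°
n=2: pose=(-1,-4,S); sL=12/25, sR=60/149; mL=-6/25, mR=-1038/3725; mL+mR=-1932/3725 → advance -1; mR−mL=-144/3725 → turn -1·90°
n=3: pose=(-1,-3,W); sL=15/32, sR=3/5; mL=-15/64, mR=-27/160; mL+mR=-129/320 → advance -1; mR−mL=21/320 → turn +1·90°
n=4: pose=(0,-3,S); sL=60/97, sR=20/39; mL=-30/97, mR=-1370/3783; mL+mR=-2540/3783 → advance -1; mR−mL=-200/3783 → turn -1·90°
n=5: pose=(0,-2,W); sL=30/49, sR=30/37; mL=-15/49, mR=-375/1813; mL+mR=-930/1813 → advance -1; mR−mL=180/1813 → turn +1·90°
n=6: pose=(1,-2,S); sL=60/73, sR=60/89; mL=-30/73, mR=-3150/6497; mL+mR=-5820/6497 → advance -1; mR−mL=-480/6497 → turn -1·90°
n=7: pose=(1,-1,W); sL=5/6, sR=15/13; mL=-5/12, mR=-10/39; mL+mR=-35/52 → advance -1; mR−mL=25/156 → turn +1·90°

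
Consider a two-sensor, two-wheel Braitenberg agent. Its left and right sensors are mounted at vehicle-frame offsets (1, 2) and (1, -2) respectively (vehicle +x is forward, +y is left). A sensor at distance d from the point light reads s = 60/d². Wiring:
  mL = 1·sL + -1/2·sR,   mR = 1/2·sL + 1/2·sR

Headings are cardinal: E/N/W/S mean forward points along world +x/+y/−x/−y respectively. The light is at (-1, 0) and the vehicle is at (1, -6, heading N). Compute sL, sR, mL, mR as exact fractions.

12/5 60/41 342/205 396/205

left sensor world pos  = (-1, -5); dL² = 25
right sensor world pos = (3, -5); dR² = 41
sL = 60/25 = 12/5
sR = 60/41 = 60/41
mL = 1·sL + -1/2·sR = 342/205
mR = 1/2·sL + 1/2·sR = 396/205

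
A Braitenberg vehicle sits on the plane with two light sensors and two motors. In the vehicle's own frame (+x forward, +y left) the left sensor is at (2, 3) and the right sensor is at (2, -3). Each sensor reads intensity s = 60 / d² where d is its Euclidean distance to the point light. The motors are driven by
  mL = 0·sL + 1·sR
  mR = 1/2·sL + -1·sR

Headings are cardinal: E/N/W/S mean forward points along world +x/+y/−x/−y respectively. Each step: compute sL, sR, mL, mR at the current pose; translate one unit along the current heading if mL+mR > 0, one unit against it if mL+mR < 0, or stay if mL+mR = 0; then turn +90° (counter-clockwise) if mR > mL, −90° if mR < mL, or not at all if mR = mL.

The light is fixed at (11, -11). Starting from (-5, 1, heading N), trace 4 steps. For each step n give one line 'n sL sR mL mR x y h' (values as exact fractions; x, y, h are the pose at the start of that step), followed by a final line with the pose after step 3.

0 60/557 12/73 12/73 -4494/40661 -5 1 N
1 15/113 15/74 15/74 -570/4181 -5 2 E
2 12/53 12/89 12/89 -102/4717 -4 2 S
3 6/37 30/257 30/257 -339/9509 -4 1 W
final -5 1 N

n=0: pose=(-5,1,N); sL=60/557, sR=12/73; mL=12/73, mR=-4494/40661; mL+mR=30/557 → advance +1; mR−mL=-11178/40661 → turn -1·90°
n=1: pose=(-5,2,E); sL=15/113, sR=15/74; mL=15/74, mR=-570/4181; mL+mR=15/226 → advance +1; mR−mL=-2835/8362 → turn -1·90°
n=2: pose=(-4,2,S); sL=12/53, sR=12/89; mL=12/89, mR=-102/4717; mL+mR=6/53 → advance +1; mR−mL=-738/4717 → turn -1·90°
n=3: pose=(-4,1,W); sL=6/37, sR=30/257; mL=30/257, mR=-339/9509; mL+mR=3/37 → advance +1; mR−mL=-1449/9509 → turn -1·90°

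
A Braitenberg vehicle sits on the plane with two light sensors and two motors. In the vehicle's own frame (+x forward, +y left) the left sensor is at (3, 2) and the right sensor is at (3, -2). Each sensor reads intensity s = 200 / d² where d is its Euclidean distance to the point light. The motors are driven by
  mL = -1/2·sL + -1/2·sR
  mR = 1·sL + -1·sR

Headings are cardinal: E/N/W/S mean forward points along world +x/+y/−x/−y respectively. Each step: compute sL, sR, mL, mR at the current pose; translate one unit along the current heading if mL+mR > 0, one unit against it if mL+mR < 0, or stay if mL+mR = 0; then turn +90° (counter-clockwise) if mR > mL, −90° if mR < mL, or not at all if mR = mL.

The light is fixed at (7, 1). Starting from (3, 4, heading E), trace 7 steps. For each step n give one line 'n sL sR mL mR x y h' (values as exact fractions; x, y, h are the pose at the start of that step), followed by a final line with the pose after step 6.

0 100/13 100 -700/13 -1200/13 3 4 E
1 200/9 200/49 -5800/441 8000/441 2 4 S
2 10 50 -30 -40 2 3 E
3 200/17 40/13 -1640/221 1920/221 1 3 S
4 100/9 20 -140/9 -80/9 1 2 E
5 200/97 200/41 -13800/3977 -11200/3977 0 2 N
6 25/13 25/13 -25/13 0 0 1 W
final 1 1 S

n=0: pose=(3,4,E); sL=100/13, sR=100; mL=-700/13, mR=-1200/13; mL+mR=-1900/13 → advance -1; mR−mL=-500/13 → turn -1·90°
n=1: pose=(2,4,S); sL=200/9, sR=200/49; mL=-5800/441, mR=8000/441; mL+mR=2200/441 → advance +1; mR−mL=4600/147 → turn +1·90°
n=2: pose=(2,3,E); sL=10, sR=50; mL=-30, mR=-40; mL+mR=-70 → advance -1; mR−mL=-10 → turn -1·90°
n=3: pose=(1,3,S); sL=200/17, sR=40/13; mL=-1640/221, mR=1920/221; mL+mR=280/221 → advance +1; mR−mL=3560/221 → turn +1·90°
n=4: pose=(1,2,E); sL=100/9, sR=20; mL=-140/9, mR=-80/9; mL+mR=-220/9 → advance -1; mR−mL=20/3 → turn +1·90°
n=5: pose=(0,2,N); sL=200/97, sR=200/41; mL=-13800/3977, mR=-11200/3977; mL+mR=-25000/3977 → advance -1; mR−mL=2600/3977 → turn +1·90°
n=6: pose=(0,1,W); sL=25/13, sR=25/13; mL=-25/13, mR=0; mL+mR=-25/13 → advance -1; mR−mL=25/13 → turn +1·90°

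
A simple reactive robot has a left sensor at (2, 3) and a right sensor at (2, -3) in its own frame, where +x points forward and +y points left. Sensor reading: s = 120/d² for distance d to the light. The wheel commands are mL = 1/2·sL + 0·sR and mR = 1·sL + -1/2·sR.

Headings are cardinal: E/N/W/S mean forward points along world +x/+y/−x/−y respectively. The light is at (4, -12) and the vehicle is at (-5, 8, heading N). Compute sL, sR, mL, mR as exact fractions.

30/157 3/13 15/157 309/4082

left sensor world pos  = (-8, 10); dL² = 628
right sensor world pos = (-2, 10); dR² = 520
sL = 120/628 = 30/157
sR = 120/520 = 3/13
mL = 1/2·sL + 0·sR = 15/157
mR = 1·sL + -1/2·sR = 309/4082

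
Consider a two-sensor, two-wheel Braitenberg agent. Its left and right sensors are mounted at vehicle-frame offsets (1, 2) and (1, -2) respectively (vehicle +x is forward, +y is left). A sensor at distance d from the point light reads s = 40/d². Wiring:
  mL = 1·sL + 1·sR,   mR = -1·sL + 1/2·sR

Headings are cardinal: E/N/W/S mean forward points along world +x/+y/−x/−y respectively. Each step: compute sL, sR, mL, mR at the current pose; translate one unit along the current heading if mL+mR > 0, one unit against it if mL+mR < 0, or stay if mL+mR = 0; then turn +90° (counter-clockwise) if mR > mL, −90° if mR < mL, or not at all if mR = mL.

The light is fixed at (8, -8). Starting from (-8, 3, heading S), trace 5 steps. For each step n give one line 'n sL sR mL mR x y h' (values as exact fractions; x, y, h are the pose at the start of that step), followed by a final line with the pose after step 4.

n=0: pose=(-8,3,S); sL=5/37, sR=5/53; mL=450/1961, mR=-345/3922; mL+mR=15/106 → advance +1; mR−mL=-1245/3922 → turn -1·90°
n=1: pose=(-8,2,W); sL=40/353, sR=40/433; mL=31440/152849, mR=-10260/152849; mL+mR=60/433 → advance +1; mR−mL=-41700/152849 → turn -1·90°
n=2: pose=(-9,2,N); sL=20/241, sR=20/173; mL=8280/41693, mR=-1050/41693; mL+mR=30/173 → advance +1; mR−mL=-9330/41693 → turn -1·90°
n=3: pose=(-9,3,E); sL=8/85, sR=40/337; mL=6096/28645, mR=-996/28645; mL+mR=60/337 → advance +1; mR−mL=-7092/28645 → turn -1·90°
n=4: pose=(-8,3,S); sL=5/37, sR=5/53; mL=450/1961, mR=-345/3922; mL+mR=15/106 → advance +1; mR−mL=-1245/3922 → turn -1·90°

0 5/37 5/53 450/1961 -345/3922 -8 3 S
1 40/353 40/433 31440/152849 -10260/152849 -8 2 W
2 20/241 20/173 8280/41693 -1050/41693 -9 2 N
3 8/85 40/337 6096/28645 -996/28645 -9 3 E
4 5/37 5/53 450/1961 -345/3922 -8 3 S
final -8 2 W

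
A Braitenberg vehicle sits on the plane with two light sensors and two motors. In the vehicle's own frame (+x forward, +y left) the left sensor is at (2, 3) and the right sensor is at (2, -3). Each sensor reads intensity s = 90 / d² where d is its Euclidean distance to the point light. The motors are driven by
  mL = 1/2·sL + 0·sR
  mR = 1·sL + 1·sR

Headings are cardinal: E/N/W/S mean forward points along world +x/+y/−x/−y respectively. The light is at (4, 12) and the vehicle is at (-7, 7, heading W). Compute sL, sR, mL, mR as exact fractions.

90/233 90/173 45/233 36540/40309

left sensor world pos  = (-9, 4); dL² = 233
right sensor world pos = (-9, 10); dR² = 173
sL = 90/233 = 90/233
sR = 90/173 = 90/173
mL = 1/2·sL + 0·sR = 45/233
mR = 1·sL + 1·sR = 36540/40309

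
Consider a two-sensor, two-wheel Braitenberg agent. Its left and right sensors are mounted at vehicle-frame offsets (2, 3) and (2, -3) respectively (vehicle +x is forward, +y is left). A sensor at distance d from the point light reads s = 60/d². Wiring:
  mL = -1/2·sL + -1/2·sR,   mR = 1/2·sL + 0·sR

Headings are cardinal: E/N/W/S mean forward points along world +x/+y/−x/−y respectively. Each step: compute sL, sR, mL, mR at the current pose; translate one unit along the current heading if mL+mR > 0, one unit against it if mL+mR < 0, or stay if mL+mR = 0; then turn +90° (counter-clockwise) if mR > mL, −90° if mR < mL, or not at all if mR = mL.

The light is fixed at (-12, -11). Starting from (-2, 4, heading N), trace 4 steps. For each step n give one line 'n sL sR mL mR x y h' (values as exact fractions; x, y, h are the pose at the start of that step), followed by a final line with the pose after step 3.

n=0: pose=(-2,4,N); sL=30/169, sR=30/229; mL=-5970/38701, mR=15/169; mL+mR=-15/229 → advance -1; mR−mL=9405/38701 → turn +1·90°
n=1: pose=(-2,3,W); sL=12/37, sR=60/353; mL=-3228/13061, mR=6/37; mL+mR=-30/353 → advance -1; mR−mL=5346/13061 → turn +1·90°
n=2: pose=(-1,3,S); sL=3/17, sR=15/52; mL=-411/1768, mR=3/34; mL+mR=-15/104 → advance -1; mR−mL=567/1768 → turn +1·90°
n=3: pose=(-1,4,E); sL=60/493, sR=60/313; mL=-24180/154309, mR=30/493; mL+mR=-30/313 → advance -1; mR−mL=33570/154309 → turn +1·90°

0 30/169 30/229 -5970/38701 15/169 -2 4 N
1 12/37 60/353 -3228/13061 6/37 -2 3 W
2 3/17 15/52 -411/1768 3/34 -1 3 S
3 60/493 60/313 -24180/154309 30/493 -1 4 E
final -2 4 N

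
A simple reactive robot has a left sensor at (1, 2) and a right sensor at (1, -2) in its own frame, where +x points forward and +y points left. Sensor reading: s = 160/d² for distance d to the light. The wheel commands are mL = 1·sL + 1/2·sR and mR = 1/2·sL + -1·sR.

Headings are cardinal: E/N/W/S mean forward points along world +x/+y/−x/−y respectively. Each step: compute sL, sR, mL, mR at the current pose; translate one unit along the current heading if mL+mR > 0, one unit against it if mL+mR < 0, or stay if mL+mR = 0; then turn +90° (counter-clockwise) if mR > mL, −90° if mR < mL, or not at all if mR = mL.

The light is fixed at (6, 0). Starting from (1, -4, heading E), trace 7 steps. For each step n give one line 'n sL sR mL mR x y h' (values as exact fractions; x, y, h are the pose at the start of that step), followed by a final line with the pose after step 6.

n=0: pose=(1,-4,E); sL=8, sR=40/13; mL=124/13, mR=12/13; mL+mR=136/13 → advance +1; mR−mL=-112/13 → turn -1·90°
n=1: pose=(2,-4,S); sL=160/29, sR=160/61; mL=12080/1769, mR=240/1769; mL+mR=12320/1769 → advance +1; mR−mL=-11840/1769 → turn -1·90°
n=2: pose=(2,-5,W); sL=80/37, sR=80/17; mL=2840/629, mR=-2280/629; mL+mR=560/629 → advance +1; mR−mL=-5120/629 → turn -1·90°
n=3: pose=(1,-5,N); sL=32/13, sR=32/5; mL=368/65, mR=-336/65; mL+mR=32/65 → advance +1; mR−mL=-704/65 → turn -1·90°
n=4: pose=(1,-4,E); sL=8, sR=40/13; mL=124/13, mR=12/13; mL+mR=136/13 → advance +1; mR−mL=-112/13 → turn -1·90°
n=5: pose=(2,-4,S); sL=160/29, sR=160/61; mL=12080/1769, mR=240/1769; mL+mR=12320/1769 → advance +1; mR−mL=-11840/1769 → turn -1·90°
n=6: pose=(2,-5,W); sL=80/37, sR=80/17; mL=2840/629, mR=-2280/629; mL+mR=560/629 → advance +1; mR−mL=-5120/629 → turn -1·90°

0 8 40/13 124/13 12/13 1 -4 E
1 160/29 160/61 12080/1769 240/1769 2 -4 S
2 80/37 80/17 2840/629 -2280/629 2 -5 W
3 32/13 32/5 368/65 -336/65 1 -5 N
4 8 40/13 124/13 12/13 1 -4 E
5 160/29 160/61 12080/1769 240/1769 2 -4 S
6 80/37 80/17 2840/629 -2280/629 2 -5 W
final 1 -5 N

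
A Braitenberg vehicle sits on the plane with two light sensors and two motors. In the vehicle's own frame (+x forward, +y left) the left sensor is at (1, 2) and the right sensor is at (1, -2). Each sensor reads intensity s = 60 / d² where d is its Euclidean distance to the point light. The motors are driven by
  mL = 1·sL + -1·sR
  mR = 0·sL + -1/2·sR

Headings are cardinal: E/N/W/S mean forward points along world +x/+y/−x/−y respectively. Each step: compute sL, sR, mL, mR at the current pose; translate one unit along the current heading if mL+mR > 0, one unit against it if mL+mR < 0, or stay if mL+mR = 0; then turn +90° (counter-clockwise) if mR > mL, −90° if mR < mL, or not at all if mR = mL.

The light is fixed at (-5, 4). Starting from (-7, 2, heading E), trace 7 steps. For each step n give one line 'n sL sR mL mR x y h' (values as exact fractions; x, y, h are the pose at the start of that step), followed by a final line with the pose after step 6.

n=0: pose=(-7,2,E); sL=60, sR=60/17; mL=960/17, mR=-30/17; mL+mR=930/17 → advance +1; mR−mL=-990/17 → turn -1·90°
n=1: pose=(-6,2,S); sL=6, sR=10/3; mL=8/3, mR=-5/3; mL+mR=1 → advance +1; mR−mL=-13/3 → turn -1·90°
n=2: pose=(-6,1,W); sL=60/29, sR=12; mL=-288/29, mR=-6; mL+mR=-462/29 → advance -1; mR−mL=114/29 → turn +1·90°
n=3: pose=(-5,1,S); sL=3, sR=3; mL=0, mR=-3/2; mL+mR=-3/2 → advance -1; mR−mL=-3/2 → turn -1·90°
n=4: pose=(-5,2,W); sL=60/17, sR=60; mL=-960/17, mR=-30; mL+mR=-1470/17 → advance -1; mR−mL=450/17 → turn +1·90°
n=5: pose=(-4,2,S); sL=10/3, sR=6; mL=-8/3, mR=-3; mL+mR=-17/3 → advance -1; mR−mL=-1/3 → turn -1·90°
n=6: pose=(-4,3,W); sL=20/3, sR=60; mL=-160/3, mR=-30; mL+mR=-250/3 → advance -1; mR−mL=70/3 → turn +1·90°

0 60 60/17 960/17 -30/17 -7 2 E
1 6 10/3 8/3 -5/3 -6 2 S
2 60/29 12 -288/29 -6 -6 1 W
3 3 3 0 -3/2 -5 1 S
4 60/17 60 -960/17 -30 -5 2 W
5 10/3 6 -8/3 -3 -4 2 S
6 20/3 60 -160/3 -30 -4 3 W
final -3 3 S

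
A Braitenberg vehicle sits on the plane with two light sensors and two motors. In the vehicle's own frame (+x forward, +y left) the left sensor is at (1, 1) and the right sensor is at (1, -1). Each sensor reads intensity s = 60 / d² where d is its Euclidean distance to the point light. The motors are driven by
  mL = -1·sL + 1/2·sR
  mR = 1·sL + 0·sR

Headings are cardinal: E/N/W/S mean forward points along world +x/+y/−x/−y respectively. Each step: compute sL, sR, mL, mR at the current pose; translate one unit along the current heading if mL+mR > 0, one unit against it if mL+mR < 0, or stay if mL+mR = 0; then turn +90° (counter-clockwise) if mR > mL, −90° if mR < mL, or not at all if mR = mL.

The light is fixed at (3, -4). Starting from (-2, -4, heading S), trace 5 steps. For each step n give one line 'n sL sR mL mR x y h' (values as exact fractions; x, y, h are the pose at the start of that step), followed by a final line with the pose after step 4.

n=0: pose=(-2,-4,S); sL=60/17, sR=60/37; mL=-1710/629, mR=60/17; mL+mR=30/37 → advance +1; mR−mL=3930/629 → turn +1·90°
n=1: pose=(-2,-5,E); sL=15/4, sR=3; mL=-9/4, mR=15/4; mL+mR=3/2 → advance +1; mR−mL=6 → turn +1·90°
n=2: pose=(-1,-5,N); sL=12/5, sR=20/3; mL=14/15, mR=12/5; mL+mR=10/3 → advance +1; mR−mL=22/15 → turn +1·90°
n=3: pose=(-1,-4,W); sL=30/13, sR=30/13; mL=-15/13, mR=30/13; mL+mR=15/13 → advance +1; mR−mL=45/13 → turn +1·90°
n=4: pose=(-2,-4,S); sL=60/17, sR=60/37; mL=-1710/629, mR=60/17; mL+mR=30/37 → advance +1; mR−mL=3930/629 → turn +1·90°

0 60/17 60/37 -1710/629 60/17 -2 -4 S
1 15/4 3 -9/4 15/4 -2 -5 E
2 12/5 20/3 14/15 12/5 -1 -5 N
3 30/13 30/13 -15/13 30/13 -1 -4 W
4 60/17 60/37 -1710/629 60/17 -2 -4 S
final -2 -5 E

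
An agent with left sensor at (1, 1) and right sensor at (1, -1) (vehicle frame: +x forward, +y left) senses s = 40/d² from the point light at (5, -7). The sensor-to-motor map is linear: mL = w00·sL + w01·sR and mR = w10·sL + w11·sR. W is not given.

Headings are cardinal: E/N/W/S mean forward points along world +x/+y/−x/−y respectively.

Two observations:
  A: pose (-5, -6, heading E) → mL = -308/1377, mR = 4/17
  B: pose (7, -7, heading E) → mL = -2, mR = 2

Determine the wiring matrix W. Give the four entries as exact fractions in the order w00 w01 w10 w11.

obs A: pose=(-5,-6,E) → sL=8/17, sR=40/81, mL=-308/1377, mR=4/17
obs B: pose=(7,-7,E) → sL=4, sR=4, mL=-2, mR=2
sensor matrix S = [[8/17, 40/81], [4, 4]]; det S = -128/1377
solve [mL_A; mL_B] = S·[w00; w01] and [mR_A; mR_B] = S·[w10; w11]:
  w00 = -1, w01 = 1/2, w10 = 1/2, w11 = 0

-1 1/2 1/2 0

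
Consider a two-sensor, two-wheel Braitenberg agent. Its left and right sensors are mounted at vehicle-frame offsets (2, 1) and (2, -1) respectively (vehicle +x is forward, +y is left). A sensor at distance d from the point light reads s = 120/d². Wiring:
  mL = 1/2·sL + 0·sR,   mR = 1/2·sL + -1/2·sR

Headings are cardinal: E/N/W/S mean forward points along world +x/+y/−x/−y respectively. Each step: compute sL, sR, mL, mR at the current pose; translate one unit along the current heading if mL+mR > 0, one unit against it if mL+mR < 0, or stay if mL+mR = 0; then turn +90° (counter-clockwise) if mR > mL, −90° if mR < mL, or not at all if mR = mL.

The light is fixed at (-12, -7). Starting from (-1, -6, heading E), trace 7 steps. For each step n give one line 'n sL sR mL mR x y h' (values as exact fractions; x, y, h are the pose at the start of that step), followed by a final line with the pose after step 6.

0 120/173 120/169 60/173 -240/29237 -1 -6 E
1 12/17 60/61 6/17 -144/1037 0 -6 S
2 120/101 120/101 60/101 0 0 -7 W
3 15/13 30/37 15/26 165/962 -1 -7 N
4 120/173 120/169 60/173 -240/29237 -1 -6 E
5 12/17 60/61 6/17 -144/1037 0 -6 S
6 120/101 120/101 60/101 0 0 -7 W
final -1 -7 N

n=0: pose=(-1,-6,E); sL=120/173, sR=120/169; mL=60/173, mR=-240/29237; mL+mR=9900/29237 → advance +1; mR−mL=-60/169 → turn -1·90°
n=1: pose=(0,-6,S); sL=12/17, sR=60/61; mL=6/17, mR=-144/1037; mL+mR=222/1037 → advance +1; mR−mL=-30/61 → turn -1·90°
n=2: pose=(0,-7,W); sL=120/101, sR=120/101; mL=60/101, mR=0; mL+mR=60/101 → advance +1; mR−mL=-60/101 → turn -1·90°
n=3: pose=(-1,-7,N); sL=15/13, sR=30/37; mL=15/26, mR=165/962; mL+mR=360/481 → advance +1; mR−mL=-15/37 → turn -1·90°
n=4: pose=(-1,-6,E); sL=120/173, sR=120/169; mL=60/173, mR=-240/29237; mL+mR=9900/29237 → advance +1; mR−mL=-60/169 → turn -1·90°
n=5: pose=(0,-6,S); sL=12/17, sR=60/61; mL=6/17, mR=-144/1037; mL+mR=222/1037 → advance +1; mR−mL=-30/61 → turn -1·90°
n=6: pose=(0,-7,W); sL=120/101, sR=120/101; mL=60/101, mR=0; mL+mR=60/101 → advance +1; mR−mL=-60/101 → turn -1·90°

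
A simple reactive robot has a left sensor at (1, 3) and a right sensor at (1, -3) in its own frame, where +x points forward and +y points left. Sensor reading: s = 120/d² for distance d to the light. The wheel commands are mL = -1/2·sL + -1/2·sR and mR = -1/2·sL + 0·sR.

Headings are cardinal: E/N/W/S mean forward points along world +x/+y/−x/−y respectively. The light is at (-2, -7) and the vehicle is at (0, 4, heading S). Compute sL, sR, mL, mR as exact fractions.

left sensor world pos  = (3, 3); dL² = 125
right sensor world pos = (-3, 3); dR² = 101
sL = 120/125 = 24/25
sR = 120/101 = 120/101
mL = -1/2·sL + -1/2·sR = -2712/2525
mR = -1/2·sL + 0·sR = -12/25

24/25 120/101 -2712/2525 -12/25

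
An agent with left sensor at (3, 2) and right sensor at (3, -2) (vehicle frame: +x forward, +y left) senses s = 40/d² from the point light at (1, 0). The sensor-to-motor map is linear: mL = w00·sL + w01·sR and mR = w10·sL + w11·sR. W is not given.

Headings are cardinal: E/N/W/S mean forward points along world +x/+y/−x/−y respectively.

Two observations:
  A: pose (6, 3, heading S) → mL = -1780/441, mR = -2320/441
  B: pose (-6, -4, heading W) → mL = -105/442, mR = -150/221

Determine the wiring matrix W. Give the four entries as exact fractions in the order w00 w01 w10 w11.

obs A: pose=(6,3,S) → sL=40/49, sR=40/9, mL=-1780/441, mR=-2320/441
obs B: pose=(-6,-4,W) → sL=5/17, sR=5/13, mL=-105/442, mR=-150/221
sensor matrix S = [[40/49, 40/9], [5/17, 5/13]]; det S = -96800/97461
solve [mL_A; mL_B] = S·[w00; w01] and [mR_A; mR_B] = S·[w10; w11]:
  w00 = 1/2, w01 = -1, w10 = -1, w11 = -1

1/2 -1 -1 -1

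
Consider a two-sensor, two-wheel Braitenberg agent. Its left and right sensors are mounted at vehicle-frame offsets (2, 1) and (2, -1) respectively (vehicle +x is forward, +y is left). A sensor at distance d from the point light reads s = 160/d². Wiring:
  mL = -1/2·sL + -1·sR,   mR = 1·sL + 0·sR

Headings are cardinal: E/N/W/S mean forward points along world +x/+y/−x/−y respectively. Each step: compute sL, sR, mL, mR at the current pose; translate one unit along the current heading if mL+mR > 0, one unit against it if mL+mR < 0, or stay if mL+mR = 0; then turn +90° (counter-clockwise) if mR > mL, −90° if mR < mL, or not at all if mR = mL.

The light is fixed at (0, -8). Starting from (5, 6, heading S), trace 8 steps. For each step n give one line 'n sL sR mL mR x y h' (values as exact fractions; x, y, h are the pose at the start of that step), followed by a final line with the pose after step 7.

0 8/9 1 -13/9 8/9 5 6 S
1 32/61 32/49 -2736/2989 32/61 5 7 E
2 80/149 80/157 -18200/23393 80/149 4 7 N
3 160/173 160/229 -46000/39617 160/173 4 6 W
4 8/9 1 -13/9 8/9 5 6 S
5 32/61 32/49 -2736/2989 32/61 5 7 E
6 80/149 80/157 -18200/23393 80/149 4 7 N
7 160/173 160/229 -46000/39617 160/173 4 6 W
final 5 6 S

n=0: pose=(5,6,S); sL=8/9, sR=1; mL=-13/9, mR=8/9; mL+mR=-5/9 → advance -1; mR−mL=7/3 → turn +1·90°
n=1: pose=(5,7,E); sL=32/61, sR=32/49; mL=-2736/2989, mR=32/61; mL+mR=-1168/2989 → advance -1; mR−mL=4304/2989 → turn +1·90°
n=2: pose=(4,7,N); sL=80/149, sR=80/157; mL=-18200/23393, mR=80/149; mL+mR=-5640/23393 → advance -1; mR−mL=30760/23393 → turn +1·90°
n=3: pose=(4,6,W); sL=160/173, sR=160/229; mL=-46000/39617, mR=160/173; mL+mR=-9360/39617 → advance -1; mR−mL=82640/39617 → turn +1·90°
n=4: pose=(5,6,S); sL=8/9, sR=1; mL=-13/9, mR=8/9; mL+mR=-5/9 → advance -1; mR−mL=7/3 → turn +1·90°
n=5: pose=(5,7,E); sL=32/61, sR=32/49; mL=-2736/2989, mR=32/61; mL+mR=-1168/2989 → advance -1; mR−mL=4304/2989 → turn +1·90°
n=6: pose=(4,7,N); sL=80/149, sR=80/157; mL=-18200/23393, mR=80/149; mL+mR=-5640/23393 → advance -1; mR−mL=30760/23393 → turn +1·90°
n=7: pose=(4,6,W); sL=160/173, sR=160/229; mL=-46000/39617, mR=160/173; mL+mR=-9360/39617 → advance -1; mR−mL=82640/39617 → turn +1·90°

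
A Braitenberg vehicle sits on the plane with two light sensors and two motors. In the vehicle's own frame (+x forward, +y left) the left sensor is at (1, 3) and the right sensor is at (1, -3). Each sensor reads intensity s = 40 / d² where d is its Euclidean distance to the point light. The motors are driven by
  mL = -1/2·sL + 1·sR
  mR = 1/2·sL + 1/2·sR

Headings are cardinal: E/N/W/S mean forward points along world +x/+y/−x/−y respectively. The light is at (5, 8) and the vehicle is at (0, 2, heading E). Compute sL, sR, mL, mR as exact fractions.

8/5 40/97 -188/485 488/485

left sensor world pos  = (1, 5); dL² = 25
right sensor world pos = (1, -1); dR² = 97
sL = 40/25 = 8/5
sR = 40/97 = 40/97
mL = -1/2·sL + 1·sR = -188/485
mR = 1/2·sL + 1/2·sR = 488/485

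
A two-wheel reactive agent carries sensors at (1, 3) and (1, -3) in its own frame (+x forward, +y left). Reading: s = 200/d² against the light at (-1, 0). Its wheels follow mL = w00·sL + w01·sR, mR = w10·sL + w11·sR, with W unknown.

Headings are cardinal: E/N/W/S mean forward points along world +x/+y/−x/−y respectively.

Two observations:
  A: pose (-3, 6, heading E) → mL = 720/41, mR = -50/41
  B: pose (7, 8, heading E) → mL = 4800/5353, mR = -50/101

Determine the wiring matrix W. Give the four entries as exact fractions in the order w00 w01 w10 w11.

obs A: pose=(-3,6,E) → sL=100/41, sR=20, mL=720/41, mR=-50/41
obs B: pose=(7,8,E) → sL=100/101, sR=100/53, mL=4800/5353, mR=-50/101
sensor matrix S = [[100/41, 20], [100/101, 100/53]]; det S = -3336000/219473
solve [mL_A; mL_B] = S·[w00; w01] and [mR_A; mR_B] = S·[w10; w11]:
  w00 = -1, w01 = 1, w10 = -1/2, w11 = 0

-1 1 -1/2 0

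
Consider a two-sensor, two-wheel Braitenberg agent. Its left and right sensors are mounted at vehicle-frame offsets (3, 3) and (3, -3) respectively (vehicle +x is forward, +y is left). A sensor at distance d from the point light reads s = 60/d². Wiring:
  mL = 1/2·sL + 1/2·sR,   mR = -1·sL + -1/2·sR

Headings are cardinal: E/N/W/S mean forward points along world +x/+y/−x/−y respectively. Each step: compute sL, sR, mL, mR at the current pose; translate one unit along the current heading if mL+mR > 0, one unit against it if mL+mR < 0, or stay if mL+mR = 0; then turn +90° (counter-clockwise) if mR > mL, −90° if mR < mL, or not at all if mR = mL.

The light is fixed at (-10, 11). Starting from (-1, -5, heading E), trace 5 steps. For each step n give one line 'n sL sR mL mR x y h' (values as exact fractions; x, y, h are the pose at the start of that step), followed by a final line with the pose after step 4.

0 60/313 12/101 4908/31613 -7938/31613 -1 -5 E
1 30/241 30/193 6510/46513 -9405/46513 -2 -5 S
2 60/349 60/169 15540/58981 -20610/58981 -2 -4 W
3 1/3 5/24 13/48 -7/16 -1 -4 N
4 60/313 12/101 4908/31613 -7938/31613 -1 -5 E
final -2 -5 S

n=0: pose=(-1,-5,E); sL=60/313, sR=12/101; mL=4908/31613, mR=-7938/31613; mL+mR=-30/313 → advance -1; mR−mL=-12846/31613 → turn -1·90°
n=1: pose=(-2,-5,S); sL=30/241, sR=30/193; mL=6510/46513, mR=-9405/46513; mL+mR=-15/241 → advance -1; mR−mL=-15915/46513 → turn -1·90°
n=2: pose=(-2,-4,W); sL=60/349, sR=60/169; mL=15540/58981, mR=-20610/58981; mL+mR=-30/349 → advance -1; mR−mL=-36150/58981 → turn -1·90°
n=3: pose=(-1,-4,N); sL=1/3, sR=5/24; mL=13/48, mR=-7/16; mL+mR=-1/6 → advance -1; mR−mL=-17/24 → turn -1·90°
n=4: pose=(-1,-5,E); sL=60/313, sR=12/101; mL=4908/31613, mR=-7938/31613; mL+mR=-30/313 → advance -1; mR−mL=-12846/31613 → turn -1·90°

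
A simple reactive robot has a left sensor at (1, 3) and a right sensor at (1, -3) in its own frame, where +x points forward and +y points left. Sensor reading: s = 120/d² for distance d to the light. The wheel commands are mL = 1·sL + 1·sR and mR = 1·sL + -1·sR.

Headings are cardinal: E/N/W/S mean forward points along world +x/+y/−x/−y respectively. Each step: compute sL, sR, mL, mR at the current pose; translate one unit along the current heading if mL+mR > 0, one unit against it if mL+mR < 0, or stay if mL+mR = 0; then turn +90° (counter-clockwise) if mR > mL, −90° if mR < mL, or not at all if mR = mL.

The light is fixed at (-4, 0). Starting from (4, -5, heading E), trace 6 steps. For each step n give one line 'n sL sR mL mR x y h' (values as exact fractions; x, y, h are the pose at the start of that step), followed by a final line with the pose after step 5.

0 24/17 24/29 1104/493 288/493 4 -5 E
1 2/3 5/3 7/3 -1 5 -5 S
2 24/29 120/73 5232/2117 -1728/2117 5 -6 W
3 12/5 60/73 1176/365 576/365 4 -6 N
4 24/17 24/29 1104/493 288/493 4 -5 E
5 2/3 5/3 7/3 -1 5 -5 S
final 5 -6 W

n=0: pose=(4,-5,E); sL=24/17, sR=24/29; mL=1104/493, mR=288/493; mL+mR=48/17 → advance +1; mR−mL=-48/29 → turn -1·90°
n=1: pose=(5,-5,S); sL=2/3, sR=5/3; mL=7/3, mR=-1; mL+mR=4/3 → advance +1; mR−mL=-10/3 → turn -1·90°
n=2: pose=(5,-6,W); sL=24/29, sR=120/73; mL=5232/2117, mR=-1728/2117; mL+mR=48/29 → advance +1; mR−mL=-240/73 → turn -1·90°
n=3: pose=(4,-6,N); sL=12/5, sR=60/73; mL=1176/365, mR=576/365; mL+mR=24/5 → advance +1; mR−mL=-120/73 → turn -1·90°
n=4: pose=(4,-5,E); sL=24/17, sR=24/29; mL=1104/493, mR=288/493; mL+mR=48/17 → advance +1; mR−mL=-48/29 → turn -1·90°
n=5: pose=(5,-5,S); sL=2/3, sR=5/3; mL=7/3, mR=-1; mL+mR=4/3 → advance +1; mR−mL=-10/3 → turn -1·90°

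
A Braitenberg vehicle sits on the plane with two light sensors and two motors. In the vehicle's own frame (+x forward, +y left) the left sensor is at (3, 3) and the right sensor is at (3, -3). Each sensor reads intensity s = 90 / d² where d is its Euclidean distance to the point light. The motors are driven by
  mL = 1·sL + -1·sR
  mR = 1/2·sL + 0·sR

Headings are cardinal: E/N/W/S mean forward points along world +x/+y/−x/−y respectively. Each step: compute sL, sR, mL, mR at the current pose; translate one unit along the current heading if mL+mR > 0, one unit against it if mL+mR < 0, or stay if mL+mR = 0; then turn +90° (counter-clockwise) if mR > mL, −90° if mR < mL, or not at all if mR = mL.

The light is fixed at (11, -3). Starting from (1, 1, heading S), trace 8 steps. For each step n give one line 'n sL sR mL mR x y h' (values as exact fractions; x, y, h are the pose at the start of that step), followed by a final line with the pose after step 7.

0 9/5 9/17 108/85 9/10 1 1 S
1 90/169 18/41 648/6929 45/169 1 0 W
2 45/32 45/98 1485/1568 45/64 0 0 S
3 90/197 90/221 2160/43537 45/197 0 -1 W
4 45/41 45/113 3240/4633 45/82 -1 -1 S
5 90/229 90/241 1080/55189 45/229 -1 -2 W
6 45/52 9/26 27/52 45/104 -2 -2 S
7 18/53 18/53 0 9/53 -2 -3 W
final -3 -3 S

n=0: pose=(1,1,S); sL=9/5, sR=9/17; mL=108/85, mR=9/10; mL+mR=369/170 → advance +1; mR−mL=-63/170 → turn -1·90°
n=1: pose=(1,0,W); sL=90/169, sR=18/41; mL=648/6929, mR=45/169; mL+mR=2493/6929 → advance +1; mR−mL=1197/6929 → turn +1·90°
n=2: pose=(0,0,S); sL=45/32, sR=45/98; mL=1485/1568, mR=45/64; mL+mR=5175/3136 → advance +1; mR−mL=-765/3136 → turn -1·90°
n=3: pose=(0,-1,W); sL=90/197, sR=90/221; mL=2160/43537, mR=45/197; mL+mR=12105/43537 → advance +1; mR−mL=7785/43537 → turn +1·90°
n=4: pose=(-1,-1,S); sL=45/41, sR=45/113; mL=3240/4633, mR=45/82; mL+mR=11565/9266 → advance +1; mR−mL=-1395/9266 → turn -1·90°
n=5: pose=(-1,-2,W); sL=90/229, sR=90/241; mL=1080/55189, mR=45/229; mL+mR=11925/55189 → advance +1; mR−mL=9765/55189 → turn +1·90°
n=6: pose=(-2,-2,S); sL=45/52, sR=9/26; mL=27/52, mR=45/104; mL+mR=99/104 → advance +1; mR−mL=-9/104 → turn -1·90°
n=7: pose=(-2,-3,W); sL=18/53, sR=18/53; mL=0, mR=9/53; mL+mR=9/53 → advance +1; mR−mL=9/53 → turn +1·90°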